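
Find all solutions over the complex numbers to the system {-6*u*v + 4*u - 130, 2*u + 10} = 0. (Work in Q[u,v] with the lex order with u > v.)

Compute a lex Gröbner basis by Buchberger's algorithm.
f_1 = -6*u*v + 4*u - 130, LT = u*v.
f_2 = 2*u + 10, LT = u.

S(f_1,f_2): lcm = u*v. S = -2/3*u - 5*v + 65/3.
  leading term u: subtract (-1/3)·f_2 from -2/3*u - 5*v + 65/3 → -5*v + 25
  leading term v: no divisor's leading term divides it; move -5*v to the remainder.
  leading term 1: no divisor's leading term divides it; move 25 to the remainder.
  remainder -5*v + 25 ≠ 0; add h_3 = -5*v + 25 to the basis.

The other S-polynomials (S(f_1,h_3), S(f_2,h_3)) all reduce to 0 modulo the current basis, so we have a Gröbner basis.
Inter-reduce: drop elements whose leading term is divisible by another's, tail-reduce, and make monic.
Reduced Gröbner basis: {u + 5, v - 5}.

Elimination: the polynomial v - 5 lies in the elimination ideal for v, so v ∈ {5}. For each such v, the remaining basis elements (now univariate) give the rest of the solution.
  v = 5: the earlier basis element becomes u + 5 = 0, giving u = -5 — point (-5, 5).

{(-5, 5)}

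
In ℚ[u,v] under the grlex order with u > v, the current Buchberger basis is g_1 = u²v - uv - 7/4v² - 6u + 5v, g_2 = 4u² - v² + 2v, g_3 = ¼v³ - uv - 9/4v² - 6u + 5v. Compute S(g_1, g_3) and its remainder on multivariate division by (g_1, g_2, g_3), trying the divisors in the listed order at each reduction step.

lcm(LM(g_1), LM(g_3)) = u²v³.
S = (lcm/LT(g_1))·g_1 − (lcm/LT(g_3))·g_3 = 4u³v + 9u²v² - uv³ - 7/4v⁴ + 24u³ - 20u²v - 6uv² + 5v³.
Reduce S modulo (g_1, g_2, g_3) in that order:
  leading term u³v: subtract (4u)·g_1 from 4u³v + 9u²v² - uv³ - 7/4v⁴ + 24u³ - 20u²v - 6uv² + 5v³ → 9u²v² - uv³ - 7/4v⁴ + 24u³ - 16u²v + uv² + 5v³ + 24u² - 20uv
  leading term u²v²: subtract (9v)·g_1 from 9u²v² - uv³ - 7/4v⁴ + 24u³ - 16u²v + uv² + 5v³ + 24u² - 20uv → -uv³ - 7/4v⁴ + 24u³ - 16u²v + 10uv² + 83/4v³ + 24u² + 34uv - 45v²
  leading term uv³: subtract (-4u)·g_3 from -uv³ - 7/4v⁴ + 24u³ - 16u²v + 10uv² + 83/4v³ + 24u² + 34uv - 45v² → -7/4v⁴ + 24u³ - 20u²v + uv² + 83/4v³ + 54uv - 45v²
  leading term v⁴: subtract (-7v)·g_3 from -7/4v⁴ + 24u³ - 20u²v + uv² + 83/4v³ + 54uv - 45v² → 24u³ - 20u²v - 6uv² + 5v³ + 12uv - 10v²
  leading term u³: subtract (6u)·g_2 from 24u³ - 20u²v - 6uv² + 5v³ + 12uv - 10v² → -20u²v + 5v³ - 10v²
  leading term u²v: subtract (-20)·g_1 from -20u²v + 5v³ - 10v² → 5v³ - 20uv - 45v² - 120u + 100v
  leading term v³: subtract (20)·g_3 from 5v³ - 20uv - 45v² - 120u + 100v → 0
The remainder is 0, so this S-polynomial contributes no new basis element.

S(g_1, g_3) = 4u³v + 9u²v² - uv³ - 7/4v⁴ + 24u³ - 20u²v - 6uv² + 5v³; remainder on division = 0.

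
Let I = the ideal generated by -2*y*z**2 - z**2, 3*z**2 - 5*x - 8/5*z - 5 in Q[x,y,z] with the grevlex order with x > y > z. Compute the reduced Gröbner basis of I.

f_1 = -2*y*z**2 - z**2, LT = y*z**2.
f_2 = 3*z**2 - 5*x - 8/5*z - 5, LT = z**2.

S(f_1,f_2): lcm = y*z**2. S = 5/3*x*y + 8/15*y*z + 1/2*z**2 + 5/3*y.
  leading term x*y: no divisor's leading term divides it; move 5/3*x*y to the remainder.
  leading term y*z: no divisor's leading term divides it; move 8/15*y*z to the remainder.
  leading term z**2: subtract (1/6)·f_2 from 1/2*z**2 + 5/3*y → 5/6*x + 5/3*y + 4/15*z + 5/6
  leading term x: no divisor's leading term divides it; move 5/6*x to the remainder.
  leading term y: no divisor's leading term divides it; move 5/3*y to the remainder.
  leading term z: no divisor's leading term divides it; move 4/15*z to the remainder.
  leading term 1: no divisor's leading term divides it; move 5/6 to the remainder.
  remainder 5/3*x*y + 8/15*y*z + 5/6*x + 5/3*y + 4/15*z + 5/6 ≠ 0; add g_3 = 5/3*x*y + 8/15*y*z + 5/6*x + 5/3*y + 4/15*z + 5/6 to the basis.

The other S-polynomials (S(f_1,g_3), S(f_2,g_3)) all reduce to 0 modulo the current basis, so we have a Gröbner basis.
Inter-reduce: drop elements whose leading term is divisible by another's, tail-reduce, and make monic.

G = {x*y + 8/25*y*z + 1/2*x + y + 4/25*z + 1/2, z**2 - 5/3*x - 8/15*z - 5/3}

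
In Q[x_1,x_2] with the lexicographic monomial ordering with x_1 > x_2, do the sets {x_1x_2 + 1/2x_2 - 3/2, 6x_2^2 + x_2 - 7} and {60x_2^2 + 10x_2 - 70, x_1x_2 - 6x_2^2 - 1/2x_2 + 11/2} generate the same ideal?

Yes, the ideals are equal.

For a fixed monomial order, each ideal has a unique reduced Gröbner basis; comparing bases decides equality.
Buchberger on the first generating set:
f_1 = x_1x_2 + 1/2x_2 - 3/2, LT = x_1x_2.
f_2 = 6x_2^2 + x_2 - 7, LT = x_2^2.

S(f_1,f_2): lcm = x_1x_2^2. S = -1/6x_1x_2 + 7/6x_1 + 1/2x_2^2 - 3/2x_2.
  leading term x_1x_2: subtract (-1/6)·f_1 from -1/6x_1x_2 + 7/6x_1 + 1/2x_2^2 - 3/2x_2 → 7/6x_1 + 1/2x_2^2 - 17/12x_2 - 1/4
  leading term x_1: no divisor's leading term divides it; move 7/6x_1 to the remainder.
  leading term x_2^2: subtract (1/12)·f_2 from 1/2x_2^2 - 17/12x_2 - 1/4 → -3/2x_2 + 1/3
  leading term x_2: no divisor's leading term divides it; move -3/2x_2 to the remainder.
  leading term 1: no divisor's leading term divides it; move 1/3 to the remainder.
  remainder 7/6x_1 - 3/2x_2 + 1/3 ≠ 0; add g_3 = 7/6x_1 - 3/2x_2 + 1/3 to the basis.

S(f_1,g_3): lcm = x_1x_2. S = 9/7x_2^2 + 3/14x_2 - 3/2.
  leading term x_2^2: subtract (3/14)·f_2 from 9/7x_2^2 + 3/14x_2 - 3/2 → 0
  remainder 0.

S(f_2,g_3): leading monomials are coprime, so the S-polynomial reduces to 0 (Buchberger's first criterion).
Every S-polynomial of the final basis reduces to 0, so we have a Gröbner basis.
Inter-reduce: drop elements whose leading term is divisible by another's, tail-reduce, and make monic.
Reduced Gröbner basis: {x_1 - 9/7x_2 + 2/7, x_2^2 + 1/6x_2 - 7/6}.

Buchberger on the second generating set:
h_1 = 60x_2^2 + 10x_2 - 70, LT = x_2^2.
h_2 = x_1x_2 - 6x_2^2 - 1/2x_2 + 11/2, LT = x_1x_2.

S(h_1,h_2): lcm = x_1x_2^2. S = 1/6x_1x_2 - 7/6x_1 + 6x_2^3 + 1/2x_2^2 - 11/2x_2.
  leading term x_1x_2: subtract (1/6)·h_2 from 1/6x_1x_2 - 7/6x_1 + 6x_2^3 + 1/2x_2^2 - 11/2x_2 → -7/6x_1 + 6x_2^3 + 3/2x_2^2 - 65/12x_2 - 11/12
  leading term x_1: no divisor's leading term divides it; move -7/6x_1 to the remainder.
  leading term x_2^3: subtract (1/10x_2)·h_1 from 6x_2^3 + 3/2x_2^2 - 65/12x_2 - 11/12 → 1/2x_2^2 + 19/12x_2 - 11/12
  leading term x_2^2: subtract (1/120)·h_1 from 1/2x_2^2 + 19/12x_2 - 11/12 → 3/2x_2 - 1/3
  leading term x_2: no divisor's leading term divides it; move 3/2x_2 to the remainder.
  leading term 1: no divisor's leading term divides it; move -1/3 to the remainder.
  remainder -7/6x_1 + 3/2x_2 - 1/3 ≠ 0; add k_3 = -7/6x_1 + 3/2x_2 - 1/3 to the basis.

S(h_1,k_3): leading monomials are coprime, so the S-polynomial reduces to 0 (Buchberger's first criterion).
S(h_2,k_3): lcm = x_1x_2. S = -33/7x_2^2 - 11/14x_2 + 11/2.
  leading term x_2^2: subtract (-11/140)·h_1 from -33/7x_2^2 - 11/14x_2 + 11/2 → 0
  remainder 0.

Every S-polynomial of the final basis reduces to 0, so we have a Gröbner basis.
Inter-reduce: drop elements whose leading term is divisible by another's, tail-reduce, and make monic.
Reduced Gröbner basis: {x_1 - 9/7x_2 + 2/7, x_2^2 + 1/6x_2 - 7/6}.

These coincide, so the ideals are equal.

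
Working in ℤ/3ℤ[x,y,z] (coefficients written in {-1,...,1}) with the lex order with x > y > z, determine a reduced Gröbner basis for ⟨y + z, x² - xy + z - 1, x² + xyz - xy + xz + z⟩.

f_1 = y + z, LT = y.
f_2 = x² - xy + z - 1, LT = x².
f_3 = x² + xyz - xy + xz + z, LT = x².

S(f_2,f_3): lcm = x². S = -xyz - xz - 1.
  leading term xyz: subtract (-xz)·f_1 from -xyz - xz - 1 → xz² - xz - 1
  leading term xz²: no divisor's leading term divides it; move xz² to the remainder.
  leading term xz: no divisor's leading term divides it; move -xz to the remainder.
  leading term 1: no divisor's leading term divides it; move -1 to the remainder.
  remainder xz² - xz - 1 ≠ 0; add g_4 = xz² - xz - 1 to the basis.

S(f_2,g_4): lcm = x²z². S = x²z - xyz² + x + z³ - z².
  leading term x²z: subtract (z)·f_2 from x²z - xyz² + x + z³ - z² → -xyz² + xyz + x + z³ + z² + z
  leading term xyz²: subtract (-xz²)·f_1 from -xyz² + xyz + x + z³ + z² + z → xyz + xz³ + x + z³ + z² + z
  leading term xyz: subtract (xz)·f_1 from xyz + xz³ + x + z³ + z² + z → xz³ - xz² + x + z³ + z² + z
  leading term xz³: subtract (z)·g_4 from xz³ - xz² + x + z³ + z² + z → x + z³ + z² - z
  leading term x: no divisor's leading term divides it; move x to the remainder.
  leading term z³: no divisor's leading term divides it; move z³ to the remainder.
  leading term z²: no divisor's leading term divides it; move z² to the remainder.
  leading term z: no divisor's leading term divides it; move -z to the remainder.
  remainder x + z³ + z² - z ≠ 0; add g_5 = x + z³ + z² - z to the basis.

S(g_4,g_5): lcm = xz². S = -xz - z⁵ - z⁴ + z³ - 1.
  leading term xz: subtract (-z)·g_5 from -xz - z⁵ - z⁴ + z³ - 1 → -z⁵ - z³ - z² - 1
  leading term z⁵: no divisor's leading term divides it; move -z⁵ to the remainder.
  leading term z³: no divisor's leading term divides it; move -z³ to the remainder.
  leading term z²: no divisor's leading term divides it; move -z² to the remainder.
  leading term 1: no divisor's leading term divides it; move -1 to the remainder.
  remainder -z⁵ - z³ - z² - 1 ≠ 0; add g_6 = -z⁵ - z³ - z² - 1 to the basis.

The other S-polynomials (S(f_1,f_2), S(f_1,f_3), S(f_1,g_4), S(f_3,g_4), S(f_1,g_5), S(f_2,g_5), S(f_3,g_5), S(f_1,g_6), S(f_2,g_6), S(f_3,g_6), S(g_4,g_6), S(g_5,g_6)) all reduce to 0 modulo the current basis, so we have a Gröbner basis.
Inter-reduce: drop elements whose leading term is divisible by another's, tail-reduce, and make monic.

G = {x + z³ + z² - z, y + z, z⁵ + z³ + z² + 1}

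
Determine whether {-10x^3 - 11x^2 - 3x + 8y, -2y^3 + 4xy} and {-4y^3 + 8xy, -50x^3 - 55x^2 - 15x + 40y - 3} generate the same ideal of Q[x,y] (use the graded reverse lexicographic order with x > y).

Two ideals are equal iff their reduced Gröbner bases coincide (the reduced basis is unique for a fixed ordering).
Buchberger on the first generating set:
f_1 = -10x^3 - 11x^2 - 3x + 8y, LT = x^3.
f_2 = -2y^3 + 4xy, LT = y^3.

The S-polynomials (S(f_1,f_2)) all reduce to 0 modulo the current basis, so we have a Gröbner basis.
Inter-reduce: drop elements whose leading term is divisible by another's, tail-reduce, and make monic.
Reduced Gröbner basis: {x^3 + 11/10x^2 + 3/10x - 4/5y, y^3 - 2xy}.

Buchberger on the second generating set:
h_1 = -4y^3 + 8xy, LT = y^3.
h_2 = -50x^3 - 55x^2 - 15x + 40y - 3, LT = x^3.

The S-polynomials (S(h_1,h_2)) all reduce to 0 modulo the current basis, so we have a Gröbner basis.
Inter-reduce: drop elements whose leading term is divisible by another's, tail-reduce, and make monic.
Reduced Gröbner basis: {x^3 + 11/10x^2 + 3/10x - 4/5y + 3/50, y^3 - 2xy}.

Since the reduced bases disagree, the two ideals are not the same.
The choice of monomial ordering does not affect the verdict — as long as both bases are computed under the same ordering, their equality decides ideal equality.

No, the ideals differ.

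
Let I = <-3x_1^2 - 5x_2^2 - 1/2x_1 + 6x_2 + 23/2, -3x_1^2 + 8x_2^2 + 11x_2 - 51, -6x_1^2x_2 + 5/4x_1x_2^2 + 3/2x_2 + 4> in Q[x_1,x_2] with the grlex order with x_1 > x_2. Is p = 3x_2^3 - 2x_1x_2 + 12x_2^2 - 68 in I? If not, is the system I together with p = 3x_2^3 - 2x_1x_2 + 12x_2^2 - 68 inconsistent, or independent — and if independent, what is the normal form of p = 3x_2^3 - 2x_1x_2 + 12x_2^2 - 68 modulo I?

3x_2^3 - 2x_1x_2 + 12x_2^2 - 68 lies in I (it reduces to 0).

First compute the reduced Gröbner basis of I by Buchberger's algorithm.
f_1 = -3x_1^2 - 5x_2^2 - 1/2x_1 + 6x_2 + 23/2, LT = x_1^2.
f_2 = -3x_1^2 + 8x_2^2 + 11x_2 - 51, LT = x_1^2.
f_3 = -6x_1^2x_2 + 5/4x_1x_2^2 + 3/2x_2 + 4, LT = x_1^2x_2.

S(f_1,f_2): lcm = x_1^2. S = 13/3x_2^2 + 1/6x_1 + 5/3x_2 - 125/6.
  reduce S modulo (f_1, f_2, f_3):
  remainder 13/3x_2^2 + 1/6x_1 + 5/3x_2 - 125/6 ≠ 0; add h_4 = 13/3x_2^2 + 1/6x_1 + 5/3x_2 - 125/6 to the basis.

S(f_1,f_3): lcm = x_1^2x_2. S = 5/24x_1x_2^2 + 5/3x_2^3 + 1/6x_1x_2 - 2x_2^2 - 43/12x_2 + 2/3.
  reduce S modulo (f_1, f_2, f_3, h_4):
  remainder 7/312x_1x_2 + 26867/24336x_1 + 132001/24336x_2 - 291961/24336 ≠ 0; add h_5 = 7/312x_1x_2 + 26867/24336x_1 + 132001/24336x_2 - 291961/24336 to the basis.

S(f_3,h_4): lcm = x_1^2x_2^2. S = -5/24x_1x_2^3 - 1/26x_1^3 - 5/13x_1^2x_2 + 125/26x_1^2 - 1/4x_2^2 - 2/3x_2.
  reduce S modulo (f_1, f_2, f_3, h_4, h_5):
  remainder 358765607/6643728x_1 + 3705911855/13287456x_2 - 2032338731/3321864 ≠ 0; add h_6 = 358765607/6643728x_1 + 3705911855/13287456x_2 - 2032338731/3321864 to the basis.

S(f_1,h_5): lcm = x_1^2x_2. S = 5/3x_2^3 - 26867/546x_1^2 - 21985/91x_1x_2 - 2x_2^2 + 291961/546x_1 - 23/6x_2.
  reduce S modulo (f_1, f_2, f_3, h_4, h_5, h_6):
  remainder -355965299377747/60272621976x_2 + 355965299377747/30136310988 ≠ 0; add h_7 = -355965299377747/60272621976x_2 + 355965299377747/30136310988 to the basis.

The other S-polynomials (S(f_2,f_3), S(f_1,h_4), S(f_2,h_4), S(f_2,h_5), S(f_3,h_5), S(h_4,h_5), S(f_1,h_6), S(f_2,h_6), S(f_3,h_6), S(h_4,h_6), S(h_5,h_6), S(f_1,h_7), S(f_2,h_7), S(f_3,h_7), S(h_4,h_7), S(h_5,h_7), S(h_6,h_7)) all reduce to 0 modulo the current basis, so we have a Gröbner basis.
Inter-reduce: drop elements whose leading term is divisible by another's, tail-reduce, and make monic.
Reduced Gröbner basis: {x_1 - 1, x_2 - 2}.
Label its elements g_1 = x_1 - 1, g_2 = x_2 - 2.

Reduce p = 3x_2^3 - 2x_1x_2 + 12x_2^2 - 68 modulo G:
  leading term x_2^3: subtract (3x_2^2)·g_2 from 3x_2^3 - 2x_1x_2 + 12x_2^2 - 68 → -2x_1x_2 + 18x_2^2 - 68
  leading term x_1x_2: subtract (-2x_2)·g_1 from -2x_1x_2 + 18x_2^2 - 68 → 18x_2^2 - 2x_2 - 68
  leading term x_2^2: subtract (18x_2)·g_2 from 18x_2^2 - 2x_2 - 68 → 34x_2 - 68
  leading term x_2: subtract (34)·g_2 from 34x_2 - 68 → 0
  normal form = 0.
Since the normal form is 0, p ∈ I.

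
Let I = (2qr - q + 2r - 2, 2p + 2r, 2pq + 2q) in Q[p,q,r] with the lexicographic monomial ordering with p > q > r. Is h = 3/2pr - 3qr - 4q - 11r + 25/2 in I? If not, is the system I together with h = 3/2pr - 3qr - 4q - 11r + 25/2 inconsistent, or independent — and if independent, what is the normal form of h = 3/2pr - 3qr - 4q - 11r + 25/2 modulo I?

3/2pr - 3qr - 4q - 11r + 25/2 lies in I (it reduces to 0).

First compute the reduced Gröbner basis of I by Buchberger's algorithm.
f_1 = 2qr - q + 2r - 2, LT = qr.
f_2 = 2p + 2r, LT = p.
f_3 = 2pq + 2q, LT = pq.

S(f_1,f_3): lcm = pqr. S = -1/2pq + pr - p - qr.
  leading term pq: subtract (-1/4q)·f_2 from -1/2pq + pr - p - qr → pr - p - 1/2qr
  leading term pr: subtract (1/2r)·f_2 from pr - p - 1/2qr → -p - 1/2qr - r^2
  leading term p: subtract (-1/2)·f_2 from -p - 1/2qr - r^2 → -1/2qr - r^2 + r
  leading term qr: subtract (-1/4)·f_1 from -1/2qr - r^2 + r → -1/4q - r^2 + 3/2r - 1/2
  leading term q: no divisor's leading term divides it; move -1/4q to the remainder.
  leading term r^2: no divisor's leading term divides it; move -r^2 to the remainder.
  leading term r: no divisor's leading term divides it; move 3/2r to the remainder.
  leading term 1: no divisor's leading term divides it; move -1/2 to the remainder.
  remainder -1/4q - r^2 + 3/2r - 1/2 ≠ 0; add k_4 = -1/4q - r^2 + 3/2r - 1/2 to the basis.

S(f_2,f_3): lcm = pq. S = qr - q.
  leading term qr: subtract (1/2)·f_1 from qr - q → -1/2q - r + 1
  leading term q: subtract (2)·k_4 from -1/2q - r + 1 → 2r^2 - 4r + 2
  leading term r^2: no divisor's leading term divides it; move 2r^2 to the remainder.
  leading term r: no divisor's leading term divides it; move -4r to the remainder.
  leading term 1: no divisor's leading term divides it; move 2 to the remainder.
  remainder 2r^2 - 4r + 2 ≠ 0; add k_5 = 2r^2 - 4r + 2 to the basis.

The other S-polynomials (S(f_1,f_2), S(f_1,k_4), S(f_2,k_4), S(f_3,k_4), S(f_1,k_5), S(f_2,k_5), S(f_3,k_5), S(k_4,k_5)) all reduce to 0 modulo the current basis, so we have a Gröbner basis.
Inter-reduce: drop elements whose leading term is divisible by another's, tail-reduce, and make monic.
Reduced Gröbner basis: {p + r, q + 2r - 2, r^2 - 2r + 1}.
Label its elements g_1 = p + r, g_2 = q + 2r - 2, g_3 = r^2 - 2r + 1.

Reduce h = 3/2pr - 3qr - 4q - 11r + 25/2 modulo G:
  leading term pr: subtract (3/2r)·g_1 from 3/2pr - 3qr - 4q - 11r + 25/2 → -3qr - 4q - 3/2r^2 - 11r + 25/2
  leading term qr: subtract (-3r)·g_2 from -3qr - 4q - 3/2r^2 - 11r + 25/2 → -4q + 9/2r^2 - 17r + 25/2
  leading term q: subtract (-4)·g_2 from -4q + 9/2r^2 - 17r + 25/2 → 9/2r^2 - 9r + 9/2
  leading term r^2: subtract (9/2)·g_3 from 9/2r^2 - 9r + 9/2 → 0
  normal form = 0.
Since the normal form is 0, h ∈ I.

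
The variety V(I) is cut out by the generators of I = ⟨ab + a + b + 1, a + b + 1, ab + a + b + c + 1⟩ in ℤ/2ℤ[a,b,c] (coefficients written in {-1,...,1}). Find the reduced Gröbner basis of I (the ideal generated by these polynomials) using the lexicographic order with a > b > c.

Buchberger's algorithm terminates because the ascending chain of leading-term ideals stabilizes.

f_1 = ab + a + b + 1, LT = ab.
f_2 = a + b + 1, LT = a.
f_3 = ab + a + b + c + 1, LT = ab.

S(f_1,f_2): lcm = ab. S = a + b² + 1.
  reduce S modulo (f_1, f_2, f_3):
  remainder b² + b ≠ 0; add g_4 = b² + b to the basis.

S(f_1,f_3): lcm = ab. S = c.
  reduce S modulo (f_1, f_2, f_3, g_4):
  remainder c ≠ 0; add g_5 = c to the basis.

The other S-polynomials (S(f_2,f_3), S(f_1,g_4), S(f_2,g_4), S(f_3,g_4), S(f_1,g_5), S(f_2,g_5), S(f_3,g_5), S(g_4,g_5)) all reduce to 0 modulo the current basis, so we have a Gröbner basis.
Inter-reduce: drop elements whose leading term is divisible by another's, tail-reduce, and make monic.

G = {a + b + 1, b² + b, c}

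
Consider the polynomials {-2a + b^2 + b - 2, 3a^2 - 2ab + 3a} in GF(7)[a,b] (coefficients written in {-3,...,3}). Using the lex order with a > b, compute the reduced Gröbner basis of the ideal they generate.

G = {a + 3b^2 + 3b + 1, b^4 + 3b^3 + 3b}

f_1 = -2a + b^2 + b - 2, LT = a.
f_2 = 3a^2 - 2ab + 3a, LT = a^2.

S(f_1,f_2): lcm = a^2. S = 3ab^2 - ab.
  leading term ab^2: subtract (2b^2)·f_1 from 3ab^2 - ab → -ab - 2b^4 - 2b^3 - 3b^2
  leading term ab: subtract (-3b)·f_1 from -ab - 2b^4 - 2b^3 - 3b^2 → -2b^4 + b^3 + b
  leading term b^4: no divisor's leading term divides it; move -2b^4 to the remainder.
  leading term b^3: no divisor's leading term divides it; move b^3 to the remainder.
  leading term b: no divisor's leading term divides it; move b to the remainder.
  remainder -2b^4 + b^3 + b ≠ 0; add g_3 = -2b^4 + b^3 + b to the basis.

S(f_1,g_3): leading monomials are coprime, so the S-polynomial reduces to 0 (Buchberger's first criterion).
S(f_2,g_3): leading monomials are coprime, so the S-polynomial reduces to 0 (Buchberger's first criterion).
Every S-polynomial of the final basis reduces to 0, so we have a Gröbner basis.
Inter-reduce: drop elements whose leading term is divisible by another's, tail-reduce, and make monic.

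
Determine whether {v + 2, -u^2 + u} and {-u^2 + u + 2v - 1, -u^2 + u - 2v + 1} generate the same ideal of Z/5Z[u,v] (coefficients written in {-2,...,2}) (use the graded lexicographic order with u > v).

Yes, the ideals are equal.

Equality of ideals is decidable: compute both reduced Gröbner bases (unique for the ordering) and check whether they agree.
Buchberger on the first generating set:
f_1 = v + 2, LT = v.
f_2 = -u^2 + u, LT = u^2.

The S-polynomials (S(f_1,f_2)) all reduce to 0 modulo the current basis, so we have a Gröbner basis.
Inter-reduce: drop elements whose leading term is divisible by another's, tail-reduce, and make monic.
Reduced Gröbner basis: {u^2 - u, v + 2}.

Buchberger on the second generating set:
h_1 = -u^2 + u + 2v - 1, LT = u^2.
h_2 = -u^2 + u - 2v + 1, LT = u^2.

S(h_1,h_2): lcm = u^2. S = v + 2.
  leading term v: no divisor's leading term divides it; move v to the remainder.
  leading term 1: no divisor's leading term divides it; move 2 to the remainder.
  remainder v + 2 ≠ 0; add k_3 = v + 2 to the basis.

The other S-polynomials (S(h_1,k_3), S(h_2,k_3)) all reduce to 0 modulo the current basis, so we have a Gröbner basis.
Inter-reduce: drop elements whose leading term is divisible by another's, tail-reduce, and make monic.
Reduced Gröbner basis: {u^2 - u, v + 2}.

These coincide, so the ideals are equal.
The same test decides containment: I ⊆ J iff every generator of I reduces to 0 modulo a Gröbner basis of J.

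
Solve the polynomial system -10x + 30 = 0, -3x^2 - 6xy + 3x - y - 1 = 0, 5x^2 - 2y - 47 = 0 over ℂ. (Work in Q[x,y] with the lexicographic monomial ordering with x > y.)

Compute a lex Gröbner basis by Buchberger's algorithm.
f_1 = -10x + 30, LT = x.
f_2 = -3x^2 - 6xy + 3x - y - 1, LT = x^2.
f_3 = 5x^2 - 2y - 47, LT = x^2.

S(f_1,f_2): lcm = x^2. S = -2xy - 2x - 1/3y - 1/3.
  reduce S modulo (f_1, f_2, f_3):
  remainder -19/3y - 19/3 ≠ 0; add h_4 = -19/3y - 19/3 to the basis.

The other S-polynomials (S(f_1,f_3), S(f_2,f_3), S(f_1,h_4), S(f_2,h_4), S(f_3,h_4)) all reduce to 0 modulo the current basis, so we have a Gröbner basis.
Inter-reduce: drop elements whose leading term is divisible by another's, tail-reduce, and make monic.
Reduced Gröbner basis: {x - 3, y + 1}.

The lex basis is triangular: the last element involves only y. Solving y + 1 = 0 gives y ∈ {-1}; substituting each value into the earlier elements determines the remaining variables.
  y = -1: the earlier basis element becomes x - 3 = 0, giving x = 3 — point (3, -1).

{(3, -1)}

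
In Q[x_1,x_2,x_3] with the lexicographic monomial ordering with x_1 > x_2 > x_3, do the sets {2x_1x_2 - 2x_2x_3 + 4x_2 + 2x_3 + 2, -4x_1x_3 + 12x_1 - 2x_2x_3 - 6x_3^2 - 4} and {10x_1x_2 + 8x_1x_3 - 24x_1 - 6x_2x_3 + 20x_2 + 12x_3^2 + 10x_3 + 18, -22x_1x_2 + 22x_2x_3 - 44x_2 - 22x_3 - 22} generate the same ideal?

Two ideals are equal iff their reduced Gröbner bases coincide (the reduced basis is unique for a fixed ordering).
Buchberger on the first generating set:
f_1 = 2x_1x_2 - 2x_2x_3 + 4x_2 + 2x_3 + 2, LT = x_1x_2.
f_2 = -4x_1x_3 + 12x_1 - 2x_2x_3 - 6x_3^2 - 4, LT = x_1x_3.

S(f_1,f_2): lcm = x_1x_2x_3. S = 3x_1x_2 - 1/2x_2^2x_3 - 5/2x_2x_3^2 + 2x_2x_3 - x_2 + x_3^2 + x_3.
  reduce S modulo (f_1, f_2):
  remainder -1/2x_2^2x_3 - 5/2x_2x_3^2 + 5x_2x_3 - 7x_2 + x_3^2 - 2x_3 - 3 ≠ 0; add g_3 = -1/2x_2^2x_3 - 5/2x_2x_3^2 + 5x_2x_3 - 7x_2 + x_3^2 - 2x_3 - 3 to the basis.

The other S-polynomials (S(f_1,g_3), S(f_2,g_3)) all reduce to 0 modulo the current basis, so we have a Gröbner basis.
Inter-reduce: drop elements whose leading term is divisible by another's, tail-reduce, and make monic.
Reduced Gröbner basis: {x_1x_2 - x_2x_3 + 2x_2 + x_3 + 1, x_1x_3 - 3x_1 + 1/2x_2x_3 + 3/2x_3^2 + 1, x_2^2x_3 + 5x_2x_3^2 - 10x_2x_3 + 14x_2 - 2x_3^2 + 4x_3 + 6}.

Buchberger on the second generating set:
h_1 = 10x_1x_2 + 8x_1x_3 - 24x_1 - 6x_2x_3 + 20x_2 + 12x_3^2 + 10x_3 + 18, LT = x_1x_2.
h_2 = -22x_1x_2 + 22x_2x_3 - 44x_2 - 22x_3 - 22, LT = x_1x_2.

S(h_1,h_2): lcm = x_1x_2. S = 4/5x_1x_3 - 12/5x_1 + 2/5x_2x_3 + 6/5x_3^2 + 4/5.
  reduce S modulo (h_1, h_2):
  remainder 4/5x_1x_3 - 12/5x_1 + 2/5x_2x_3 + 6/5x_3^2 + 4/5 ≠ 0; add k_3 = 4/5x_1x_3 - 12/5x_1 + 2/5x_2x_3 + 6/5x_3^2 + 4/5 to the basis.

S(h_1,k_3): lcm = x_1x_2x_3. S = 3x_1x_2 + 4/5x_1x_3^2 - 12/5x_1x_3 - 1/2x_2^2x_3 - 21/10x_2x_3^2 + 2x_2x_3 - x_2 + 6/5x_3^3 + x_3^2 + 9/5x_3.
  reduce S modulo (h_1, h_2, k_3):
  remainder -1/2x_2^2x_3 - 5/2x_2x_3^2 + 5x_2x_3 - 7x_2 + x_3^2 - 2x_3 - 3 ≠ 0; add k_4 = -1/2x_2^2x_3 - 5/2x_2x_3^2 + 5x_2x_3 - 7x_2 + x_3^2 - 2x_3 - 3 to the basis.

The other S-polynomials (S(h_2,k_3), S(h_1,k_4), S(h_2,k_4), S(k_3,k_4)) all reduce to 0 modulo the current basis, so we have a Gröbner basis.
Inter-reduce: drop elements whose leading term is divisible by another's, tail-reduce, and make monic.
Reduced Gröbner basis: {x_1x_2 - x_2x_3 + 2x_2 + x_3 + 1, x_1x_3 - 3x_1 + 1/2x_2x_3 + 3/2x_3^2 + 1, x_2^2x_3 + 5x_2x_3^2 - 10x_2x_3 + 14x_2 - 2x_3^2 + 4x_3 + 6}.

Same reduced basis, so the two generating sets span the same ideal.
The choice of monomial ordering does not affect the verdict — as long as both bases are computed under the same ordering, their equality decides ideal equality.

Yes, the ideals are equal.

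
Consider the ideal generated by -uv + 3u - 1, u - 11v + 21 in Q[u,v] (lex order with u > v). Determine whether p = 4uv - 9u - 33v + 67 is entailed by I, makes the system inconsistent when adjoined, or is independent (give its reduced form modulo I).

4uv - 9u - 33v + 67 lies in I (it reduces to 0).

First compute the reduced Gröbner basis of I by Buchberger's algorithm.
f_1 = -uv + 3u - 1, LT = uv.
f_2 = u - 11v + 21, LT = u.

S(f_1,f_2): lcm = uv. S = -3u + 11v^2 - 21v + 1.
  reduce S modulo (f_1, f_2):
  remainder 11v^2 - 54v + 64 ≠ 0; add h_3 = 11v^2 - 54v + 64 to the basis.

The other S-polynomials (S(f_1,h_3), S(f_2,h_3)) all reduce to 0 modulo the current basis, so we have a Gröbner basis.
Inter-reduce: drop elements whose leading term is divisible by another's, tail-reduce, and make monic.
Reduced Gröbner basis: {u - 11v + 21, v^2 - 54/11v + 64/11}.
Label its elements g_1 = u - 11v + 21, g_2 = v^2 - 54/11v + 64/11.

Reduce p = 4uv - 9u - 33v + 67 modulo G:
  leading term uv: subtract (4v)·g_1 from 4uv - 9u - 33v + 67 → -9u + 44v^2 - 117v + 67
  leading term u: subtract (-9)·g_1 from -9u + 44v^2 - 117v + 67 → 44v^2 - 216v + 256
  leading term v^2: subtract (44)·g_2 from 44v^2 - 216v + 256 → 0
  normal form = 0.
Since the normal form is 0, p ∈ I.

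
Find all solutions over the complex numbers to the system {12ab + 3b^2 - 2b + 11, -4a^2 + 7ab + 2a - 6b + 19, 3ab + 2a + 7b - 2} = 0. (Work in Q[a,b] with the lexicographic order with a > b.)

Compute a lex Gröbner basis by Buchberger's algorithm.
f_1 = 12ab + 3b^2 - 2b + 11, LT = ab.
f_2 = -4a^2 + 7ab + 2a - 6b + 19, LT = a^2.
f_3 = 3ab + 2a + 7b - 2, LT = ab.

S(f_1,f_2): lcm = a^2b. S = 2ab^2 + 1/3ab + 11/12a - 3/2b^2 + 19/4b.
  reduce S modulo (f_1, f_2, f_3):
  remainder 11/12a - 1/2b^3 - 5/4b^2 + 107/36b - 11/36 ≠ 0; add h_4 = 11/12a - 1/2b^3 - 5/4b^2 + 107/36b - 11/36 to the basis.

S(f_1,f_3): lcm = ab. S = -2/3a + 1/4b^2 - 5/2b + 19/12.
  reduce S modulo (f_1, f_2, f_3, h_4):
  remainder -4/11b^3 - 29/44b^2 - 67/198b + 49/36 ≠ 0; add h_5 = -4/11b^3 - 29/44b^2 - 67/198b + 49/36 to the basis.

S(f_2,f_3): lcm = a^2b. S = -2/3a^2 - 7/4ab^2 - 17/6ab + 2/3a + 3/2b^2 - 19/4b.
  reduce S modulo (f_1, f_2, f_3, h_4, h_5):
  remainder 1183/768b^2 - 5149/1152b + 6749/2304 ≠ 0; add h_6 = 1183/768b^2 - 5149/1152b + 6749/2304 to the basis.

S(f_1,h_4): lcm = ab. S = 6/11b^4 + 15/11b^3 - 395/132b^2 + 1/6b + 11/12.
  reduce S modulo (f_1, f_2, f_3, h_4, h_5, h_6):
  remainder -72887/7098b + 72887/7098 ≠ 0; add h_7 = -72887/7098b + 72887/7098 to the basis.

The other S-polynomials (S(f_2,h_4), S(f_3,h_4), S(f_1,h_5), S(f_2,h_5), S(f_3,h_5), S(h_4,h_5), S(f_1,h_6), S(f_2,h_6), S(f_3,h_6), S(h_4,h_6), S(h_5,h_6), S(f_1,h_7), S(f_2,h_7), S(f_3,h_7), S(h_4,h_7), S(h_5,h_7), S(h_6,h_7)) all reduce to 0 modulo the current basis, so we have a Gröbner basis.
Inter-reduce: drop elements whose leading term is divisible by another's, tail-reduce, and make monic.
Reduced Gröbner basis: {a + 1, b - 1}.

The lex basis is triangular: the last element involves only b. Solving b - 1 = 0 gives b ∈ {1}; substituting each value into the earlier elements determines the remaining variables.
  b = 1: the earlier basis element becomes a + 1 = 0, giving a = -1 — point (-1, 1).

{(-1, 1)}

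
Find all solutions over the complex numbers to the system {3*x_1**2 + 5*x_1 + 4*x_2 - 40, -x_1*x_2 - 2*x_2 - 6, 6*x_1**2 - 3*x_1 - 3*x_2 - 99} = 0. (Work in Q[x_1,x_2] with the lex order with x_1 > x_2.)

Compute a lex Gröbner basis by Buchberger's algorithm.
f_1 = 3*x_1**2 + 5*x_1 + 4*x_2 - 40, LT = x_1**2.
f_2 = -x_1*x_2 - 2*x_2 - 6, LT = x_1*x_2.
f_3 = 6*x_1**2 - 3*x_1 - 3*x_2 - 99, LT = x_1**2.

S(f_1,f_2): lcm = x_1**2*x_2. S = -1/3*x_1*x_2 - 6*x_1 + 4/3*x_2**2 - 40/3*x_2.
  reduce S modulo (f_1, f_2, f_3):
  remainder -6*x_1 + 4/3*x_2**2 - 38/3*x_2 + 2 ≠ 0; add h_4 = -6*x_1 + 4/3*x_2**2 - 38/3*x_2 + 2 to the basis.

S(f_1,f_3): lcm = x_1**2. S = 13/6*x_1 + 11/6*x_2 + 19/6.
  reduce S modulo (f_1, f_2, f_3, h_4):
  remainder 13/27*x_2**2 - 74/27*x_2 + 35/9 ≠ 0; add h_5 = 13/27*x_2**2 - 74/27*x_2 + 35/9 to the basis.

S(f_2,f_3): lcm = x_1**2*x_2. S = 5/2*x_1*x_2 + 6*x_1 + 1/2*x_2**2 + 33/2*x_2.
  reduce S modulo (f_1, f_2, f_3, h_4, h_5):
  remainder 241/26*x_2 - 723/26 ≠ 0; add h_6 = 241/26*x_2 - 723/26 to the basis.

The other S-polynomials (S(f_1,h_4), S(f_2,h_4), S(f_3,h_4), S(f_1,h_5), S(f_2,h_5), S(f_3,h_5), S(h_4,h_5), S(f_1,h_6), S(f_2,h_6), S(f_3,h_6), S(h_4,h_6), S(h_5,h_6)) all reduce to 0 modulo the current basis, so we have a Gröbner basis.
Inter-reduce: drop elements whose leading term is divisible by another's, tail-reduce, and make monic.
Reduced Gröbner basis: {x_1 + 4, x_2 - 3}.

The lex basis is triangular: the last element involves only x_2. Solving x_2 - 3 = 0 gives x_2 ∈ {3}; substituting each value into the earlier elements determines the remaining variables.
  x_2 = 3: the earlier basis element becomes x_1 + 4 = 0, giving x_1 = -4 — point (-4, 3).
A lex Gröbner basis triangularizes the system, enabling back-substitution.

{(-4, 3)}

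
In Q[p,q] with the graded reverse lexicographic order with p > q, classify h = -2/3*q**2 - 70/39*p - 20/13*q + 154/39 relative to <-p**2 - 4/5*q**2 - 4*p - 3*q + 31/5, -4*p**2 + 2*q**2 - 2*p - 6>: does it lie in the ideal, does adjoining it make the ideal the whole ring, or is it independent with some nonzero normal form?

First compute the reduced Gröbner basis of I by Buchberger's algorithm.
f_1 = -p**2 - 4/5*q**2 - 4*p - 3*q + 31/5, LT = p**2.
f_2 = -4*p**2 + 2*q**2 - 2*p - 6, LT = p**2.

S(f_1,f_2): lcm = p**2. S = 13/10*q**2 + 7/2*p + 3*q - 77/10.
  leading term q**2: no divisor's leading term divides it; move 13/10*q**2 to the remainder.
  leading term p: no divisor's leading term divides it; move 7/2*p to the remainder.
  leading term q: no divisor's leading term divides it; move 3*q to the remainder.
  leading term 1: no divisor's leading term divides it; move -77/10 to the remainder.
  remainder 13/10*q**2 + 7/2*p + 3*q - 77/10 ≠ 0; add k_3 = 13/10*q**2 + 7/2*p + 3*q - 77/10 to the basis.

The other S-polynomials (S(f_1,k_3), S(f_2,k_3)) all reduce to 0 modulo the current basis, so we have a Gröbner basis.
Inter-reduce: drop elements whose leading term is divisible by another's, tail-reduce, and make monic.
Reduced Gröbner basis: {p**2 + 24/13*p + 15/13*q - 19/13, q**2 + 35/13*p + 30/13*q - 77/13}.
Label its elements g_1 = p**2 + 24/13*p + 15/13*q - 19/13, g_2 = q**2 + 35/13*p + 30/13*q - 77/13.

Reduce h = -2/3*q**2 - 70/39*p - 20/13*q + 154/39 modulo G:
  leading term q**2: subtract (-2/3)·g_2 from -2/3*q**2 - 70/39*p - 20/13*q + 154/39 → 0
  normal form = 0.
Since the normal form is 0, h ∈ I.

-2/3*q**2 - 70/39*p - 20/13*q + 154/39 lies in I (it reduces to 0).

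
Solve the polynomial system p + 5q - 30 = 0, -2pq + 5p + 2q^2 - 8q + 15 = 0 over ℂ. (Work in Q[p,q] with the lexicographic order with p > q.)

{(65/4, 11/4), (5, 5)}

Compute a lex Gröbner basis by Buchberger's algorithm.
f_1 = p + 5q - 30, LT = p.
f_2 = -2pq + 5p + 2q^2 - 8q + 15, LT = pq.

S(f_1,f_2): lcm = pq. S = 5/2p + 6q^2 - 34q + 15/2.
  leading term p: subtract (5/2)·f_1 from 5/2p + 6q^2 - 34q + 15/2 → 6q^2 - 93/2q + 165/2
  leading term q^2: no divisor's leading term divides it; move 6q^2 to the remainder.
  leading term q: no divisor's leading term divides it; move -93/2q to the remainder.
  leading term 1: no divisor's leading term divides it; move 165/2 to the remainder.
  remainder 6q^2 - 93/2q + 165/2 ≠ 0; add h_3 = 6q^2 - 93/2q + 165/2 to the basis.

S(f_1,h_3): leading monomials are coprime, so the S-polynomial reduces to 0 (Buchberger's first criterion).
S(f_2,h_3): lcm = pq^2. S = 21/4pq - 55/4p - q^3 + 4q^2 - 15/2q.
  leading term pq: subtract (21/4q)·f_1 from 21/4pq - 55/4p - q^3 + 4q^2 - 15/2q → -55/4p - q^3 - 89/4q^2 + 150q
  leading term p: subtract (-55/4)·f_1 from -55/4p - q^3 - 89/4q^2 + 150q → -q^3 - 89/4q^2 + 875/4q - 825/2
  leading term q^3: subtract (-1/6q)·h_3 from -q^3 - 89/4q^2 + 875/4q - 825/2 → -30q^2 + 465/2q - 825/2
  leading term q^2: subtract (-5)·h_3 from -30q^2 + 465/2q - 825/2 → 0
  remainder 0.

Every S-polynomial of the final basis reduces to 0, so we have a Gröbner basis.
Inter-reduce: drop elements whose leading term is divisible by another's, tail-reduce, and make monic.
Reduced Gröbner basis: {p + 5q - 30, q^2 - 31/4q + 55/4}.

The lex basis is triangular: the last element involves only q. Solving q^2 - 31/4q + 55/4 = 0 gives q ∈ {11/4, 5}; substituting each value into the earlier elements determines the remaining variables.
  q = 11/4: the earlier basis element becomes p - 65/4 = 0, giving p = 65/4 — point (65/4, 11/4).
  q = 5: the earlier basis element becomes p - 5 = 0, giving p = 5 — point (5, 5).
Each listed point satisfies every original equation (direct substitution).
Zero-dimensionality of the ideal guarantees finitely many solutions over ℂ.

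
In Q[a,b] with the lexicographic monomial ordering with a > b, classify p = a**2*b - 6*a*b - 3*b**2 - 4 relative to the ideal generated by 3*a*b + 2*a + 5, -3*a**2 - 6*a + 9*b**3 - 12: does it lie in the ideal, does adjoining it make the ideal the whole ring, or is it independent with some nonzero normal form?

First compute the reduced Gröbner basis of I by Buchberger's algorithm.
f_1 = 3*a*b + 2*a + 5, LT = a*b.
f_2 = -3*a**2 - 6*a + 9*b**3 - 12, LT = a**2.

S(f_1,f_2): lcm = a**2*b. S = 2/3*a**2 - 2*a*b + 5/3*a + 3*b**4 - 4*b.
  reduce S modulo (f_1, f_2):
  remainder 5/3*a + 3*b**4 + 2*b**3 - 4*b + 2/3 ≠ 0; add h_3 = 5/3*a + 3*b**4 + 2*b**3 - 4*b + 2/3 to the basis.

S(f_1,h_3): lcm = a*b. S = 2/3*a - 9/5*b**5 - 6/5*b**4 + 12/5*b**2 - 2/5*b + 5/3.
  reduce S modulo (f_1, f_2, h_3):
  remainder -9/5*b**5 - 12/5*b**4 - 4/5*b**3 + 12/5*b**2 + 6/5*b + 7/5 ≠ 0; add h_4 = -9/5*b**5 - 12/5*b**4 - 4/5*b**3 + 12/5*b**2 + 6/5*b + 7/5 to the basis.

The other S-polynomials (S(f_2,h_3), S(f_1,h_4), S(f_2,h_4), S(h_3,h_4)) all reduce to 0 modulo the current basis, so we have a Gröbner basis.
Inter-reduce: drop elements whose leading term is divisible by another's, tail-reduce, and make monic.
Reduced Gröbner basis: {a + 9/5*b**4 + 6/5*b**3 - 12/5*b + 2/5, b**5 + 4/3*b**4 + 4/9*b**3 - 4/3*b**2 - 2/3*b - 7/9}.
Label its elements g_1 = a + 9/5*b**4 + 6/5*b**3 - 12/5*b + 2/5, g_2 = b**5 + 4/3*b**4 + 4/9*b**3 - 4/3*b**2 - 2/3*b - 7/9.

Reduce p = a**2*b - 6*a*b - 3*b**2 - 4 modulo G:
  leading term a**2*b: subtract (a*b)·g_1 from a**2*b - 6*a*b - 3*b**2 - 4 → -9/5*a*b**5 - 6/5*a*b**4 + 12/5*a*b**2 - 32/5*a*b - 3*b**2 - 4
  leading term a*b**5: subtract (-9/5*b**5)·g_1 from -9/5*a*b**5 - 6/5*a*b**4 + 12/5*a*b**2 - 32/5*a*b - 3*b**2 - 4 → -6/5*a*b**4 + 12/5*a*b**2 - 32/5*a*b + 81/25*b**9 + 54/25*b**8 - 108/25*b**6 + 18/25*b**5 - 3*b**2 - 4
  leading term a*b**4: subtract (-6/5*b**4)·g_1 from -6/5*a*b**4 + 12/5*a*b**2 - 32/5*a*b + 81/25*b**9 + 54/25*b**8 - 108/25*b**6 + 18/25*b**5 - 3*b**2 - 4 → 12/5*a*b**2 - 32/5*a*b + 81/25*b**9 + 108/25*b**8 + 36/25*b**7 - 108/25*b**6 - 54/25*b**5 + 12/25*b**4 - 3*b**2 - 4
  leading term a*b**2: subtract (12/5*b**2)·g_1 from 12/5*a*b**2 - 32/5*a*b + 81/25*b**9 + 108/25*b**8 + 36/25*b**7 - 108/25*b**6 - 54/25*b**5 + 12/25*b**4 - 3*b**2 - 4 → -32/5*a*b + 81/25*b**9 + 108/25*b**8 + 36/25*b**7 - 216/25*b**6 - 126/25*b**5 + 12/25*b**4 + 144/25*b**3 - 99/25*b**2 - 4
  leading term a*b: subtract (-32/5*b)·g_1 from -32/5*a*b + 81/25*b**9 + 108/25*b**8 + 36/25*b**7 - 216/25*b**6 - 126/25*b**5 + 12/25*b**4 + 144/25*b**3 - 99/25*b**2 - 4 → 81/25*b**9 + 108/25*b**8 + 36/25*b**7 - 216/25*b**6 + 162/25*b**5 + 204/25*b**4 + 144/25*b**3 - 483/25*b**2 + 64/25*b - 4
  leading term b**9: subtract (81/25*b**4)·g_2 from 81/25*b**9 + 108/25*b**8 + 36/25*b**7 - 216/25*b**6 + 162/25*b**5 + 204/25*b**4 + 144/25*b**3 - 483/25*b**2 + 64/25*b - 4 → -108/25*b**6 + 216/25*b**5 + 267/25*b**4 + 144/25*b**3 - 483/25*b**2 + 64/25*b - 4
  leading term b**6: subtract (-108/25*b)·g_2 from -108/25*b**6 + 216/25*b**5 + 267/25*b**4 + 144/25*b**3 - 483/25*b**2 + 64/25*b - 4 → 72/5*b**5 + 63/5*b**4 - 111/5*b**2 - 4/5*b - 4
  leading term b**5: subtract (72/5)·g_2 from 72/5*b**5 + 63/5*b**4 - 111/5*b**2 - 4/5*b - 4 → -33/5*b**4 - 32/5*b**3 - 3*b**2 + 44/5*b + 36/5
  leading term b**4: no divisor's leading term divides it; move -33/5*b**4 to the remainder.
  leading term b**3: no divisor's leading term divides it; move -32/5*b**3 to the remainder.
  leading term b**2: no divisor's leading term divides it; move -3*b**2 to the remainder.
  leading term b: no divisor's leading term divides it; move 44/5*b to the remainder.
  leading term 1: no divisor's leading term divides it; move 36/5 to the remainder.
  normal form = -33/5*b**4 - 32/5*b**3 - 3*b**2 + 44/5*b + 36/5.
The normal form is nonzero, so p ∉ I. Since p minus its normal form lies in I, I + (p) = I + (r) where r = -33/5*b**4 - 32/5*b**3 - 3*b**2 + 44/5*b + 36/5; decide whether this ideal is the whole ring.
Run Buchberger on G together with r (pairs among the g_i already reduce to 0 since G is a Gröbner basis):
g_1 = a + 9/5*b**4 + 6/5*b**3 - 12/5*b + 2/5, LT = a.
g_2 = b**5 + 4/3*b**4 + 4/9*b**3 - 4/3*b**2 - 2/3*b - 7/9, LT = b**5.
r = -33/5*b**4 - 32/5*b**3 - 3*b**2 + 44/5*b + 36/5, LT = b**4.

S(g_2,r): lcm = b**5. S = 4/11*b**4 - 1/99*b**3 + 14/33*b - 7/9.
  reduce S modulo (g_1, g_2, r):
  remainder -395/1089*b**3 - 20/121*b**2 + 10/11*b - 415/1089 ≠ 0; add m_4 = -395/1089*b**3 - 20/121*b**2 + 10/11*b - 415/1089 to the basis.

S(g_2,m_4): lcm = b**5. S = 208/237*b**4 + 2098/711*b**3 - 565/237*b**2 - 2/3*b - 7/9.
  reduce S modulo (g_1, g_2, r, m_4):
  remainder -70019/18723*b**2 + 323878/56169*b - 113821/56169 ≠ 0; add m_5 = -70019/18723*b**2 + 323878/56169*b - 113821/56169 to the basis.

S(r,m_4): lcm = b**4. S = 1340/2607*b**3 + 2573/869*b**2 - 565/237*b - 12/11.
  reduce S modulo (g_1, g_2, r, m_4, m_5):
  remainder 51582179/16594503*b - 51582179/16594503 ≠ 0; add m_6 = 51582179/16594503*b - 51582179/16594503 to the basis.

The other S-polynomials (S(g_1,g_2), S(g_1,r), S(g_1,m_4), S(g_1,m_5), S(g_2,m_5), S(r,m_5), S(m_4,m_5), S(g_1,m_6), S(g_2,m_6), S(r,m_6), S(m_4,m_6), S(m_5,m_6)) all reduce to 0 modulo the current basis, so we have a Gröbner basis.
Inter-reduce: drop elements whose leading term is divisible by another's, tail-reduce, and make monic.
Reduced Gröbner basis: {a + 1, b - 1}.
The reduced Gröbner basis of I + (p) is {a + 1, b - 1} ≠ {1}, a proper ideal, so the enlarged system stays consistent: p is independent of I, with normal form -33/5*b**4 - 32/5*b**3 - 3*b**2 + 44/5*b + 36/5.

a**2*b - 6*a*b - 3*b**2 - 4 is independent of I; its normal form modulo I is -33/5*b**4 - 32/5*b**3 - 3*b**2 + 44/5*b + 36/5.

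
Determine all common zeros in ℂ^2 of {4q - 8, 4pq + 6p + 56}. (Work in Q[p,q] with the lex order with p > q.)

Compute a lex Gröbner basis by Buchberger's algorithm.
f_1 = 4q - 8, LT = q.
f_2 = 4pq + 6p + 56, LT = pq.

S(f_1,f_2): lcm = pq. S = -7/2p - 14.
  leading term p: no divisor's leading term divides it; move -7/2p to the remainder.
  leading term 1: no divisor's leading term divides it; move -14 to the remainder.
  remainder -7/2p - 14 ≠ 0; add h_3 = -7/2p - 14 to the basis.

S(f_1,h_3): leading monomials are coprime, so the S-polynomial reduces to 0 (Buchberger's first criterion).
S(f_2,h_3): lcm = pq. S = 3/2p - 4q + 14.
  leading term p: subtract (-3/7)·h_3 from 3/2p - 4q + 14 → -4q + 8
  leading term q: subtract (-1)·f_1 from -4q + 8 → 0
  remainder 0.

Every S-polynomial of the final basis reduces to 0, so we have a Gröbner basis.
Inter-reduce: drop elements whose leading term is divisible by another's, tail-reduce, and make monic.
Reduced Gröbner basis: {p + 4, q - 2}.

Since the basis is lex-ordered, q - 2 is univariate in q. Its roots are {2}. Back-substituting each root into the other basis elements fixes the other coordinates.
  q = 2: the earlier basis element becomes p + 4 = 0, giving p = -4 — point (-4, 2).
Substituting each solution back into the original system confirms all equations vanish.

{(-4, 2)}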